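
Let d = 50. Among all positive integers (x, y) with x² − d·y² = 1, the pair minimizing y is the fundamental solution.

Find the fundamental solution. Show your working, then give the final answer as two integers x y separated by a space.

[7; 14] for √50; ℓ=1 ⇒ convergent index 1
a_0=7:  p_0=7·1+0=7,  q_0=7·0+1=1
a_1=14:  p_1=14·7+1=99,  q_1=14·1+0=14
fundamental: x₁=99, y₁=14  (since 9801 − 50·196 = 1)

99 14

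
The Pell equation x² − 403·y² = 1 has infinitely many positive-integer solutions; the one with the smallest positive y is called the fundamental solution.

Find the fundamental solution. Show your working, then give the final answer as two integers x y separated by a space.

669878 33369

d=403: √d = [20; 13,2,1,3,1,3,1,2,13,40] (ℓ=10, even), read p_9/q_9
i=0: a=20 ⇒ p=20, q=1
…
i=2: a=2 ⇒ p=542, q=27
i=3: a=1 ⇒ p=803, q=40
i=4: a=3 ⇒ p=2951, q=147
i=5: a=1 ⇒ p=3754, q=187
i=6: a=3 ⇒ p=14213, q=708
…
i=8: a=2 ⇒ p=50147, q=2498
i=9: a=13 ⇒ p=669878, q=33369
(x₁, y₁) = (669878, 33369);  669878² − 403·33369² = 1 ✓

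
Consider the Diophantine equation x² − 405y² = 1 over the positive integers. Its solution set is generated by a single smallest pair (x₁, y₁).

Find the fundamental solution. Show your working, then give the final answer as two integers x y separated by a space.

d=405: √d = [20; 8,40] (ℓ=2, even), read p_1/q_1
a_0=20:  p_0=20·1+0=20,  q_0=20·0+1=1
a_1=8:  p_1=8·20+1=161,  q_1=8·1+0=8
→ (161, 8).  Check: 161²=25921, 405·8²=25920, difference 1.

161 8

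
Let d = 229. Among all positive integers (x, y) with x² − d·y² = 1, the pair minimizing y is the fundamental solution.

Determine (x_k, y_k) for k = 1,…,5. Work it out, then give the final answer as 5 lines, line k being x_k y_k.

5848201 386460
68402909872801 4520191516920
800067931842043513801 52869977098885735380
9357916158133073035999171201 618388505879356792878585840
109453949267819191656474935990205001 7232920556944267680961578290412300

√229 → a₀=15, period (7,1,1,7,30); ℓ=5 odd so k=9
k=0  a_k=15  p_k/q_k = 15/1
k=1  a_k=7  p_k/q_k = 106/7
…
k=4  a_k=7  p_k/q_k = 1710/113
…
k=6  a_k=7  p_k/q_k = 362399/23948
k=7  a_k=1  p_k/q_k = 413926/27353
k=8  a_k=1  p_k/q_k = 776325/51301
k=9  a_k=7  p_k/q_k = 5848201/386460
→ (5848201, 386460).  Check: 5848201²=34201454936401, 229·386460²=34201454936400, difference 1.
(5848201+386460√229)^2 = 68402909872801 + 4520191516920√229
(5848201+386460√229)^3 = 800067931842043513801 + 52869977098885735380√229
(5848201+386460√229)^4 = 9357916158133073035999171201 + 618388505879356792878585840√229
(5848201+386460√229)^5 = 109453949267819191656474935990205001 + 7232920556944267680961578290412300√229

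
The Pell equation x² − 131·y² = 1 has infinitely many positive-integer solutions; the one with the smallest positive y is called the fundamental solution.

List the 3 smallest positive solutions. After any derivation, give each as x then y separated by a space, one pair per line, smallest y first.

√131 → a₀=11, period (2,4,11,4,2,22); ℓ=6 even so k=5
i=0: a=11 ⇒ p=11, q=1
…
i=3: a=11 ⇒ p=1156, q=101
i=4: a=4 ⇒ p=4727, q=413
i=5: a=2 ⇒ p=10610, q=927
fundamental: x₁=10610, y₁=927  (since 112572100 − 131·859329 = 1)
(10610+927√131)^2 = 225144199 + 19670940√131
(10610+927√131)^3 = 4777559892170 + 417417345873√131

10610 927
225144199 19670940
4777559892170 417417345873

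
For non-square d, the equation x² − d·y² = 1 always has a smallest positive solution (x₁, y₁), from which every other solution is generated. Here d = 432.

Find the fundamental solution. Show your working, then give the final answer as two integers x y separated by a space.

1351 65

√432 = [20; 1,3,1,1,1,3,1,40, …], period ℓ=8 (even) → k=7
step 0: (20, 1)  from 20·(1,0) + (0,1)
step 1: (21, 1)  from 1·(20,1) + (1,0)
step 2: (83, 4)  from 3·(21,1) + (20,1)
step 3: (104, 5)  from 1·(83,4) + (21,1)
step 4: (187, 9)  from 1·(104,5) + (83,4)
step 5: (291, 14)  from 1·(187,9) + (104,5)
step 6: (1060, 51)  from 3·(291,14) + (187,9)
step 7: (1351, 65)  from 1·(1060,51) + (291,14)
(x₁, y₁) = (1351, 65);  1351² − 432·65² = 1 ✓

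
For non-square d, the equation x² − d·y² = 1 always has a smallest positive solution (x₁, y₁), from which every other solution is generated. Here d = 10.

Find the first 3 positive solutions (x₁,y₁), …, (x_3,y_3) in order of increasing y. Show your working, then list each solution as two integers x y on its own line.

19 6
721 228
27379 8658

√10 = [3; 6, …], period ℓ=1 (odd) → k=1
k=0  a_k=3  p_k/q_k = 3/1
k=1  a_k=6  p_k/q_k = 19/6
→ (19, 6).  Check: 19²=361, 10·6²=360, difference 1.
(x_2, y_2) = (19·19 + 10·6·6, 19·6 + 6·19) = (721, 228)
(x_3, y_3) = (19·721 + 10·6·228, 19·228 + 6·721) = (27379, 8658)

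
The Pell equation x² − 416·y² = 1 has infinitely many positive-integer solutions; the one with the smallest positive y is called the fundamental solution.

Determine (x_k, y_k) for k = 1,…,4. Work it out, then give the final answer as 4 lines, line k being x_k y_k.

5201 255
54100801 2652510
562756526801 27591408765
5853793337683201 287005831321020

d=416: √d = [20; 2,1,1,9,1,1,2,40] (ℓ=8, even), read p_7/q_7
step 0: (20, 1)  from 20·(1,0) + (0,1)
step 1: (41, 2)  from 2·(20,1) + (1,0)
step 2: (61, 3)  from 1·(41,2) + (20,1)
…
step 4: (979, 48)  from 9·(102,5) + (61,3)
step 5: (1081, 53)  from 1·(979,48) + (102,5)
step 6: (2060, 101)  from 1·(1081,53) + (979,48)
step 7: (5201, 255)  from 2·(2060,101) + (1081,53)
(x₁, y₁) = (5201, 255);  5201² − 416·255² = 1 ✓
(x_2, y_2) = (5201·5201 + 416·255·255, 5201·255 + 255·5201) = (54100801, 2652510)
(x_3, y_3) = (5201·54100801 + 416·255·2652510, 5201·2652510 + 255·54100801) = (562756526801, 27591408765)
(x_4, y_4) = (5201·562756526801 + 416·255·27591408765, 5201·27591408765 + 255·562756526801) = (5853793337683201, 287005831321020)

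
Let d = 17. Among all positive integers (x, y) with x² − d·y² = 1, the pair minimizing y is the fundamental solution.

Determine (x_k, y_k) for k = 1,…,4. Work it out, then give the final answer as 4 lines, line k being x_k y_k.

[4; 8] for √17; ℓ=1 ⇒ convergent index 1
k=0  a_k=4  p_k/q_k = 4/1
k=1  a_k=8  p_k/q_k = 33/8
→ (33, 8).  Check: 33²=1089, 17·8²=1088, difference 1.
(x_2, y_2) = (33·33 + 17·8·8, 33·8 + 8·33) = (2177, 528)
(x_3, y_3) = (33·2177 + 17·8·528, 33·528 + 8·2177) = (143649, 34840)
(x_4, y_4) = (33·143649 + 17·8·34840, 33·34840 + 8·143649) = (9478657, 2298912)

33 8
2177 528
143649 34840
9478657 2298912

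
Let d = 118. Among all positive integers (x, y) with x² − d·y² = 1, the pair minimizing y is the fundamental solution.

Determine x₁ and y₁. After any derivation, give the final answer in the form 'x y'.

√118 → a₀=10, period (1,6,3,2,10,2,3,6,1,20); ℓ=10 even so k=9
k=0  a_k=10  p_k/q_k = 10/1
…
k=3  a_k=3  p_k/q_k = 239/22
…
k=6  a_k=2  p_k/q_k = 12112/1115
k=7  a_k=3  p_k/q_k = 42115/3877
k=8  a_k=6  p_k/q_k = 264802/24377
k=9  a_k=1  p_k/q_k = 306917/28254
→ (306917, 28254).  Check: 306917²=94198044889, 118·28254²=94198044888, difference 1.

306917 28254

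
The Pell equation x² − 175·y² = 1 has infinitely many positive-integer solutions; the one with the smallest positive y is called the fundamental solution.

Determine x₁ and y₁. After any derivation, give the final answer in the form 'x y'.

2024 153

√175 = [13; 4,2,1,2,4,26, …], period ℓ=6 (even) → k=5
a_0=13:  p_0=13·1+0=13,  q_0=13·0+1=1
…
a_2=2:  p_2=2·53+13=119,  q_2=2·4+1=9
…
a_4=2:  p_4=2·172+119=463,  q_4=2·13+9=35
a_5=4:  p_5=4·463+172=2024,  q_5=4·35+13=153
→ (2024, 153).  Check: 2024²=4096576, 175·153²=4096575, difference 1.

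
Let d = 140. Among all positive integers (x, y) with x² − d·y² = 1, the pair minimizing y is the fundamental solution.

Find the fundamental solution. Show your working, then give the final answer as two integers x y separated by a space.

√140 = [11; 1,4,1,22, …], period ℓ=4 (even) → k=3
a_0=11:  p_0=11·1+0=11,  q_0=11·0+1=1
…
a_2=4:  p_2=4·12+11=59,  q_2=4·1+1=5
a_3=1:  p_3=1·59+12=71,  q_3=1·5+1=6
fundamental: x₁=71, y₁=6  (since 5041 − 140·36 = 1)

71 6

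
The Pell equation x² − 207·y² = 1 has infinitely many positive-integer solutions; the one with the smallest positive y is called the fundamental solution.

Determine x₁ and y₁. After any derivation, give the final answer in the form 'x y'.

√207 → a₀=14, period (2,1,1,2,1,1,2,28); ℓ=8 even so k=7
i=0: a=14 ⇒ p=14, q=1
…
i=3: a=1 ⇒ p=72, q=5
i=4: a=2 ⇒ p=187, q=13
…
i=6: a=1 ⇒ p=446, q=31
i=7: a=2 ⇒ p=1151, q=80
(x₁, y₁) = (1151, 80);  1151² − 207·80² = 1 ✓

1151 80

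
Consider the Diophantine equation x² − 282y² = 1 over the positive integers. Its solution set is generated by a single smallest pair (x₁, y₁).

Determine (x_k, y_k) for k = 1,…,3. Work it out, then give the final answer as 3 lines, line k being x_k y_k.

√282 → a₀=16, period (1,3,1,4,1,3,1,32); ℓ=8 even so k=7
step 0: (16, 1)  from 16·(1,0) + (0,1)
step 1: (17, 1)  from 1·(16,1) + (1,0)
step 2: (67, 4)  from 3·(17,1) + (16,1)
…
step 4: (403, 24)  from 4·(84,5) + (67,4)
step 5: (487, 29)  from 1·(403,24) + (84,5)
step 6: (1864, 111)  from 3·(487,29) + (403,24)
step 7: (2351, 140)  from 1·(1864,111) + (487,29)
(x₁, y₁) = (2351, 140);  2351² − 282·140² = 1 ✓
(x_2, y_2) = (2351·2351 + 282·140·140, 2351·140 + 140·2351) = (11054401, 658280)
(x_3, y_3) = (2351·11054401 + 282·140·658280, 2351·658280 + 140·11054401) = (51977791151, 3095232420)

2351 140
11054401 658280
51977791151 3095232420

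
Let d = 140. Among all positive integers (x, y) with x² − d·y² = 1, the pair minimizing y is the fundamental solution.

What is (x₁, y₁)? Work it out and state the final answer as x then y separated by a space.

√140 → a₀=11, period (1,4,1,22); ℓ=4 even so k=3
k=0  a_k=11  p_k/q_k = 11/1
k=1  a_k=1  p_k/q_k = 12/1
k=2  a_k=4  p_k/q_k = 59/5
k=3  a_k=1  p_k/q_k = 71/6
→ (71, 6).  Check: 71²=5041, 140·6²=5040, difference 1.

71 6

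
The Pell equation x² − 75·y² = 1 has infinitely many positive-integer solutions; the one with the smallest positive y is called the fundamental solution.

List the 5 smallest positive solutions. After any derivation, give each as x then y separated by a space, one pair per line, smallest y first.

d=75: √d = [8; 1,1,1,16] (ℓ=4, even), read p_3/q_3
step 0: (8, 1)  from 8·(1,0) + (0,1)
step 1: (9, 1)  from 1·(8,1) + (1,0)
step 2: (17, 2)  from 1·(9,1) + (8,1)
step 3: (26, 3)  from 1·(17,2) + (9,1)
fundamental: x₁=26, y₁=3  (since 676 − 75·9 = 1)
k=2:  x_2 = 26·26+75·3·3 = 1351,  y_2 = 26·3+3·26 = 156
k=3:  x_3 = 26·1351+75·3·156 = 70226,  y_3 = 26·156+3·1351 = 8109
k=4:  x_4 = 26·70226+75·3·8109 = 3650401,  y_4 = 26·8109+3·70226 = 421512
k=5:  x_5 = 26·3650401+75·3·421512 = 189750626,  y_5 = 26·421512+3·3650401 = 21910515

26 3
1351 156
70226 8109
3650401 421512
189750626 21910515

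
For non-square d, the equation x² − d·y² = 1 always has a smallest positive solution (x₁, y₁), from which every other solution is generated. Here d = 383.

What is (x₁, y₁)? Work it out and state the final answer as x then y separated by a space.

√383 → a₀=19, period (1,1,3,19,3,1,1,38); ℓ=8 even so k=7
i=0: a=19 ⇒ p=19, q=1
i=1: a=1 ⇒ p=20, q=1
i=2: a=1 ⇒ p=39, q=2
i=3: a=3 ⇒ p=137, q=7
i=4: a=19 ⇒ p=2642, q=135
i=5: a=3 ⇒ p=8063, q=412
i=6: a=1 ⇒ p=10705, q=547
i=7: a=1 ⇒ p=18768, q=959
(x₁, y₁) = (18768, 959);  18768² − 383·959² = 1 ✓

18768 959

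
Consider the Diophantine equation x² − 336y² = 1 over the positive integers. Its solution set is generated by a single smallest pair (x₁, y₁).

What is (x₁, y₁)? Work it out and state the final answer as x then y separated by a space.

55 3

√336 = [18; 3,36, …], period ℓ=2 (even) → k=1
step 0: (18, 1)  from 18·(1,0) + (0,1)
step 1: (55, 3)  from 3·(18,1) + (1,0)
fundamental: x₁=55, y₁=3  (since 3025 − 336·9 = 1)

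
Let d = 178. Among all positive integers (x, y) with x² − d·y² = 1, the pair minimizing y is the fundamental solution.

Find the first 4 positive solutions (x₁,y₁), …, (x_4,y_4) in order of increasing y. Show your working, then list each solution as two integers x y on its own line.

√178 → a₀=13, period (2,1,12,1,2,26); ℓ=6 even so k=5
i=0: a=13 ⇒ p=13, q=1
i=1: a=2 ⇒ p=27, q=2
i=2: a=1 ⇒ p=40, q=3
i=3: a=12 ⇒ p=507, q=38
i=4: a=1 ⇒ p=547, q=41
i=5: a=2 ⇒ p=1601, q=120
(x₁, y₁) = (1601, 120);  1601² − 178·120² = 1 ✓
k=2:  x_2 = 1601·1601+178·120·120 = 5126401,  y_2 = 1601·120+120·1601 = 384240
k=3:  x_3 = 1601·5126401+178·120·384240 = 16414734401,  y_3 = 1601·384240+120·5126401 = 1230336360
k=4:  x_4 = 1601·16414734401+178·120·1230336360 = 52559974425601,  y_4 = 1601·1230336360+120·16414734401 = 3939536640480

1601 120
5126401 384240
16414734401 1230336360
52559974425601 3939536640480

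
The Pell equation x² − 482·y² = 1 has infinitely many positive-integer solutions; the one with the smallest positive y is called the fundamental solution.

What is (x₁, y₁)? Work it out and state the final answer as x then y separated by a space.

√482 = [21; 1,20,1,42, …], period ℓ=4 (even) → k=3
i=0: a=21 ⇒ p=21, q=1
i=1: a=1 ⇒ p=22, q=1
i=2: a=20 ⇒ p=461, q=21
i=3: a=1 ⇒ p=483, q=22
→ (483, 22).  Check: 483²=233289, 482·22²=233288, difference 1.

483 22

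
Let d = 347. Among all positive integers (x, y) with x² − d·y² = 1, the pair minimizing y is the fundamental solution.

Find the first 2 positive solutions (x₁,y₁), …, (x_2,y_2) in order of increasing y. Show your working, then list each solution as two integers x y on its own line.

641602 34443
823306252807 44197395372

[18; 1,1,1,2,4,…,1,1,36] for √347; ℓ=14 ⇒ convergent index 13
step 0: (18, 1)  from 18·(1,0) + (0,1)
…
step 2: (37, 2)  from 1·(19,1) + (18,1)
…
step 11: (238717, 12815)  from 1·(164168,8813) + (74549,4002)
step 12: (402885, 21628)  from 1·(238717,12815) + (164168,8813)
step 13: (641602, 34443)  from 1·(402885,21628) + (238717,12815)
fundamental: x₁=641602, y₁=34443  (since 411653126404 − 347·1186320249 = 1)
n=2: (641602,34443)∘(641602,34443) = (641602·641602+347·34443·34443, 641602·34443+34443·641602) = (823306252807,44197395372)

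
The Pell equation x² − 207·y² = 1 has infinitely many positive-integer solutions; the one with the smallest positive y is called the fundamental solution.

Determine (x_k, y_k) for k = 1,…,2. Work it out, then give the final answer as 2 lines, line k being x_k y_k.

1151 80
2649601 184160

d=207: √d = [14; 2,1,1,2,1,1,2,28] (ℓ=8, even), read p_7/q_7
i=0: a=14 ⇒ p=14, q=1
i=1: a=2 ⇒ p=29, q=2
i=2: a=1 ⇒ p=43, q=3
…
i=4: a=2 ⇒ p=187, q=13
i=5: a=1 ⇒ p=259, q=18
i=6: a=1 ⇒ p=446, q=31
i=7: a=2 ⇒ p=1151, q=80
fundamental: x₁=1151, y₁=80  (since 1324801 − 207·6400 = 1)
(x_2, y_2) = (1151·1151 + 207·80·80, 1151·80 + 80·1151) = (2649601, 184160)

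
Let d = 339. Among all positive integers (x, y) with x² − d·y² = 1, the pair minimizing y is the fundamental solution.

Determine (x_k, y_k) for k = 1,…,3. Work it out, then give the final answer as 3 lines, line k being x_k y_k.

97970 5321
19196241799 1042596740
3761311617998090 204286405230279

d=339: √d = [18; 2,2,2,1,17,1,2,2,2,36] (ℓ=10, even), read p_9/q_9
a_0=18:  p_0=18·1+0=18,  q_0=18·0+1=1
…
a_2=2:  p_2=2·37+18=92,  q_2=2·2+1=5
…
a_4=1:  p_4=1·221+92=313,  q_4=1·12+5=17
a_5=17:  p_5=17·313+221=5542,  q_5=17·17+12=301
a_6=1:  p_6=1·5542+313=5855,  q_6=1·301+17=318
…
a_8=2:  p_8=2·17252+5855=40359,  q_8=2·937+318=2192
a_9=2:  p_9=2·40359+17252=97970,  q_9=2·2192+937=5321
(x₁, y₁) = (97970, 5321);  97970² − 339·5321² = 1 ✓
(x_2, y_2) = (97970·97970 + 339·5321·5321, 97970·5321 + 5321·97970) = (19196241799, 1042596740)
(x_3, y_3) = (97970·19196241799 + 339·5321·1042596740, 97970·1042596740 + 5321·19196241799) = (3761311617998090, 204286405230279)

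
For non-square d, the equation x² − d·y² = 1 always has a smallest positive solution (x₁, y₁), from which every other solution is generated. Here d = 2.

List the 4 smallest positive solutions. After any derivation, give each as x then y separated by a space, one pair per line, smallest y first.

3 2
17 12
99 70
577 408

d=2: √d = [1; 2] (ℓ=1, odd), read p_1/q_1
a_0=1:  p_0=1·1+0=1,  q_0=1·0+1=1
a_1=2:  p_1=2·1+1=3,  q_1=2·1+0=2
→ (3, 2).  Check: 3²=9, 2·2²=8, difference 1.
(x_2, y_2) = (3·3 + 2·2·2, 3·2 + 2·3) = (17, 12)
(x_3, y_3) = (3·17 + 2·2·12, 3·12 + 2·17) = (99, 70)
(x_4, y_4) = (3·99 + 2·2·70, 3·70 + 2·99) = (577, 408)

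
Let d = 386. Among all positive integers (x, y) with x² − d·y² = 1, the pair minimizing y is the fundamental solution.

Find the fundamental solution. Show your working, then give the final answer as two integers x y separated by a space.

111555 5678

√386 = [19; 1,1,1,4,1,18,1,4,1,1,1,38, …], period ℓ=12 (even) → k=11
i=0: a=19 ⇒ p=19, q=1
i=1: a=1 ⇒ p=20, q=1
…
i=4: a=4 ⇒ p=275, q=14
…
i=6: a=18 ⇒ p=6287, q=320
…
i=8: a=4 ⇒ p=32771, q=1668
…
i=10: a=1 ⇒ p=72163, q=3673
i=11: a=1 ⇒ p=111555, q=5678
→ (111555, 5678).  Check: 111555²=12444518025, 386·5678²=12444518024, difference 1.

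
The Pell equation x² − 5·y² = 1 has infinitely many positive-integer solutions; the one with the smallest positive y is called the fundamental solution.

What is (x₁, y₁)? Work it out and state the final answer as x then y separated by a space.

9 4

[2; 4] for √5; ℓ=1 ⇒ convergent index 1
k=0  a_k=2  p_k/q_k = 2/1
k=1  a_k=4  p_k/q_k = 9/4
(x₁, y₁) = (9, 4);  9² − 5·4² = 1 ✓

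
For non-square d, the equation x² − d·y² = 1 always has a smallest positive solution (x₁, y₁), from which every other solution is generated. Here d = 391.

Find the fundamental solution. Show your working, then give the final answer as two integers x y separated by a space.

7338680 371133

√391 → a₀=19, period (1,3,2,2,1,…,3,1,38); ℓ=16 even so k=15
a_0=19:  p_0=19·1+0=19,  q_0=19·0+1=1
a_1=1:  p_1=1·19+1=20,  q_1=1·1+0=1
…
a_3=2:  p_3=2·79+20=178,  q_3=2·4+1=9
a_4=2:  p_4=2·178+79=435,  q_4=2·9+4=22
a_5=1:  p_5=1·435+178=613,  q_5=1·22+9=31
a_6=1:  p_6=1·613+435=1048,  q_6=1·31+22=53
…
a_9=2:  p_9=2·52519+2709=107747,  q_9=2·2656+137=5449
a_10=1:  p_10=1·107747+52519=160266,  q_10=1·5449+2656=8105
…
a_14=3:  p_14=3·1660597+696292=5678083,  q_14=3·83980+35213=287153
a_15=1:  p_15=1·5678083+1660597=7338680,  q_15=1·287153+83980=371133
→ (7338680, 371133).  Check: 7338680²=53856224142400, 391·371133²=53856224142399, difference 1.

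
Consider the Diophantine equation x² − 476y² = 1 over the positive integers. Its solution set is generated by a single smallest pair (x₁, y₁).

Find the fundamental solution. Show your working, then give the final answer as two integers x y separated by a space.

d=476: √d = [21; 1,4,2,10,2,4,1,42] (ℓ=8, even), read p_7/q_7
k=0  a_k=21  p_k/q_k = 21/1
k=1  a_k=1  p_k/q_k = 22/1
…
k=6  a_k=4  p_k/q_k = 23541/1079
k=7  a_k=1  p_k/q_k = 28799/1320
fundamental: x₁=28799, y₁=1320  (since 829382401 − 476·1742400 = 1)

28799 1320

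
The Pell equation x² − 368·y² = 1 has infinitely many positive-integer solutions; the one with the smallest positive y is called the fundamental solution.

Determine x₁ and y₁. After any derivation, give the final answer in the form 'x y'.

d=368: √d = [19; 5,2,5,38] (ℓ=4, even), read p_3/q_3
k=0  a_k=19  p_k/q_k = 19/1
k=1  a_k=5  p_k/q_k = 96/5
k=2  a_k=2  p_k/q_k = 211/11
k=3  a_k=5  p_k/q_k = 1151/60
fundamental: x₁=1151, y₁=60  (since 1324801 − 368·3600 = 1)

1151 60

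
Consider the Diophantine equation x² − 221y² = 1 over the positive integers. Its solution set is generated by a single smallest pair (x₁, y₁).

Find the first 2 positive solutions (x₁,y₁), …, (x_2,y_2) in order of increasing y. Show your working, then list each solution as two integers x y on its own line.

1665 112
5544449 372960

√221 → a₀=14, period (1,6,2,6,1,28); ℓ=6 even so k=5
k=0  a_k=14  p_k/q_k = 14/1
k=1  a_k=1  p_k/q_k = 15/1
k=2  a_k=6  p_k/q_k = 104/7
k=3  a_k=2  p_k/q_k = 223/15
k=4  a_k=6  p_k/q_k = 1442/97
k=5  a_k=1  p_k/q_k = 1665/112
fundamental: x₁=1665, y₁=112  (since 2772225 − 221·12544 = 1)
k=2:  x_2 = 1665·1665+221·112·112 = 5544449,  y_2 = 1665·112+112·1665 = 372960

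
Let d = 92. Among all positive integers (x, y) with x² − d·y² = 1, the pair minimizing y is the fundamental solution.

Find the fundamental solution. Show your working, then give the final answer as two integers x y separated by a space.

[9; 1,1,2,4,2,1,1,18] for √92; ℓ=8 ⇒ convergent index 7
i=0: a=9 ⇒ p=9, q=1
i=1: a=1 ⇒ p=10, q=1
i=2: a=1 ⇒ p=19, q=2
…
i=4: a=4 ⇒ p=211, q=22
i=5: a=2 ⇒ p=470, q=49
i=6: a=1 ⇒ p=681, q=71
i=7: a=1 ⇒ p=1151, q=120
(x₁, y₁) = (1151, 120);  1151² − 92·120² = 1 ✓

1151 120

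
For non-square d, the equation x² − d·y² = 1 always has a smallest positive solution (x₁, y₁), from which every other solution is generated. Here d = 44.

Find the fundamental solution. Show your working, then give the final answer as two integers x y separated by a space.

199 30

√44 = [6; 1,1,1,2,1,1,1,12, …], period ℓ=8 (even) → k=7
a_0=6:  p_0=6·1+0=6,  q_0=6·0+1=1
…
a_2=1:  p_2=1·7+6=13,  q_2=1·1+1=2
a_3=1:  p_3=1·13+7=20,  q_3=1·2+1=3
…
a_5=1:  p_5=1·53+20=73,  q_5=1·8+3=11
a_6=1:  p_6=1·73+53=126,  q_6=1·11+8=19
a_7=1:  p_7=1·126+73=199,  q_7=1·19+11=30
fundamental: x₁=199, y₁=30  (since 39601 − 44·900 = 1)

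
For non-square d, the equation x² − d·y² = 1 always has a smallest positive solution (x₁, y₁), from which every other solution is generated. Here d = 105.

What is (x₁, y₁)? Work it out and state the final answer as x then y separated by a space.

√105 → a₀=10, period (4,20); ℓ=2 even so k=1
step 0: (10, 1)  from 10·(1,0) + (0,1)
step 1: (41, 4)  from 4·(10,1) + (1,0)
→ (41, 4).  Check: 41²=1681, 105·4²=1680, difference 1.

41 4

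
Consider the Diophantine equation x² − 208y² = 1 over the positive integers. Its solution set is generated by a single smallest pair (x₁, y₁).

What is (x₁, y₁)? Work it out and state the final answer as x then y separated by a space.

d=208: √d = [14; 2,2,1,2,2,28] (ℓ=6, even), read p_5/q_5
a_0=14:  p_0=14·1+0=14,  q_0=14·0+1=1
a_1=2:  p_1=2·14+1=29,  q_1=2·1+0=2
a_2=2:  p_2=2·29+14=72,  q_2=2·2+1=5
a_3=1:  p_3=1·72+29=101,  q_3=1·5+2=7
a_4=2:  p_4=2·101+72=274,  q_4=2·7+5=19
a_5=2:  p_5=2·274+101=649,  q_5=2·19+7=45
→ (649, 45).  Check: 649²=421201, 208·45²=421200, difference 1.

649 45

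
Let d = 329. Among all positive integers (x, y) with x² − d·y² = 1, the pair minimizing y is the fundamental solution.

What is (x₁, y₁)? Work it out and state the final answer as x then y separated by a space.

2376415 131016

d=329: √d = [18; 7,4,2,1,1,4,1,1,2,4,7,36] (ℓ=12, even), read p_11/q_11
step 0: (18, 1)  from 18·(1,0) + (0,1)
…
step 2: (526, 29)  from 4·(127,7) + (18,1)
step 3: (1179, 65)  from 2·(526,29) + (127,7)
step 4: (1705, 94)  from 1·(1179,65) + (526,29)
…
step 10: (328794, 18127)  from 4·(74857,4127) + (29366,1619)
step 11: (2376415, 131016)  from 7·(328794,18127) + (74857,4127)
(x₁, y₁) = (2376415, 131016);  2376415² − 329·131016² = 1 ✓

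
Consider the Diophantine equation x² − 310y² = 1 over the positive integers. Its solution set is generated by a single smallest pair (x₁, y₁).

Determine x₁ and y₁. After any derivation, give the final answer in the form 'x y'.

848719 48204

√310 = [17; 1,1,1,1,5,…,1,1,34, …], period ℓ=16 (even) → k=15
i=0: a=17 ⇒ p=17, q=1
…
i=5: a=5 ⇒ p=493, q=28
i=6: a=3 ⇒ p=1567, q=89
i=7: a=1 ⇒ p=2060, q=117
i=8: a=2 ⇒ p=5687, q=323
…
i=10: a=3 ⇒ p=28928, q=1643
i=11: a=5 ⇒ p=152387, q=8655
i=12: a=1 ⇒ p=181315, q=10298
i=13: a=1 ⇒ p=333702, q=18953
i=14: a=1 ⇒ p=515017, q=29251
i=15: a=1 ⇒ p=848719, q=48204
→ (848719, 48204).  Check: 848719²=720323940961, 310·48204²=720323940960, difference 1.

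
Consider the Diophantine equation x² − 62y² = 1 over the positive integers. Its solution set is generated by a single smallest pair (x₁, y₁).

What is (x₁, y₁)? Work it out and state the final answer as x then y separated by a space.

√62 → a₀=7, period (1,6,1,14); ℓ=4 even so k=3
i=0: a=7 ⇒ p=7, q=1
…
i=2: a=6 ⇒ p=55, q=7
i=3: a=1 ⇒ p=63, q=8
(x₁, y₁) = (63, 8);  63² − 62·8² = 1 ✓

63 8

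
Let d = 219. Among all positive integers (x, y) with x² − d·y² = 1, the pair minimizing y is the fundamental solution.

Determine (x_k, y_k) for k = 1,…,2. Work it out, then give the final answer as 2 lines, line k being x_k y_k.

d=219: √d = [14; 1,3,1,28] (ℓ=4, even), read p_3/q_3
k=0  a_k=14  p_k/q_k = 14/1
…
k=2  a_k=3  p_k/q_k = 59/4
k=3  a_k=1  p_k/q_k = 74/5
→ (74, 5).  Check: 74²=5476, 219·5²=5475, difference 1.
(74+5√219)^2 = 10951 + 740√219

74 5
10951 740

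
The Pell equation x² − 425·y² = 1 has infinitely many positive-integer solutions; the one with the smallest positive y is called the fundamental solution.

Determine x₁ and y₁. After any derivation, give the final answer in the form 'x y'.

143649 6968

[20; 1,1,1,1,1,1,40] for √425; ℓ=7 ⇒ convergent index 13
k=0  a_k=20  p_k/q_k = 20/1
…
k=2  a_k=1  p_k/q_k = 41/2
…
k=4  a_k=1  p_k/q_k = 103/5
…
k=7  a_k=40  p_k/q_k = 10885/528
k=8  a_k=1  p_k/q_k = 11153/541
…
k=12  a_k=1  p_k/q_k = 88420/4289
k=13  a_k=1  p_k/q_k = 143649/6968
(x₁, y₁) = (143649, 6968);  143649² − 425·6968² = 1 ✓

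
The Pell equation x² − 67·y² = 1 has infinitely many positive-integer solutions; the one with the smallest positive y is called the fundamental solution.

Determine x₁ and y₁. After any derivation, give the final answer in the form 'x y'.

48842 5967

√67 = [8; 5,2,1,1,7,1,1,2,5,16, …], period ℓ=10 (even) → k=9
a_0=8:  p_0=8·1+0=8,  q_0=8·0+1=1
…
a_2=2:  p_2=2·41+8=90,  q_2=2·5+1=11
a_3=1:  p_3=1·90+41=131,  q_3=1·11+5=16
a_4=1:  p_4=1·131+90=221,  q_4=1·16+11=27
a_5=7:  p_5=7·221+131=1678,  q_5=7·27+16=205
…
a_8=2:  p_8=2·3577+1899=9053,  q_8=2·437+232=1106
a_9=5:  p_9=5·9053+3577=48842,  q_9=5·1106+437=5967
(x₁, y₁) = (48842, 5967);  48842² − 67·5967² = 1 ✓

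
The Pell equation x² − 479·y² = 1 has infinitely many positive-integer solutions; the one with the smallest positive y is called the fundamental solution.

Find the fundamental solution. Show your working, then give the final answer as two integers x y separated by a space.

2989440 136591

[21; 1,7,1,3,2,21,2,3,1,7,1,42] for √479; ℓ=12 ⇒ convergent index 11
a_0=21:  p_0=21·1+0=21,  q_0=21·0+1=1
a_1=1:  p_1=1·21+1=22,  q_1=1·1+0=1
a_2=7:  p_2=7·22+21=175,  q_2=7·1+1=8
…
a_5=2:  p_5=2·766+197=1729,  q_5=2·35+9=79
…
a_8=3:  p_8=3·75879+37075=264712,  q_8=3·3467+1694=12095
…
a_10=7:  p_10=7·340591+264712=2648849,  q_10=7·15562+12095=121029
a_11=1:  p_11=1·2648849+340591=2989440,  q_11=1·121029+15562=136591
→ (2989440, 136591).  Check: 2989440²=8936751513600, 479·136591²=8936751513599, difference 1.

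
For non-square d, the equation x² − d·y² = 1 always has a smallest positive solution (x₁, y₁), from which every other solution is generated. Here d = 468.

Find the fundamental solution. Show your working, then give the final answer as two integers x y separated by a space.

649 30

d=468: √d = [21; 1,1,1,2,1,1,1,42] (ℓ=8, even), read p_7/q_7
step 0: (21, 1)  from 21·(1,0) + (0,1)
…
step 2: (43, 2)  from 1·(22,1) + (21,1)
…
step 6: (411, 19)  from 1·(238,11) + (173,8)
step 7: (649, 30)  from 1·(411,19) + (238,11)
fundamental: x₁=649, y₁=30  (since 421201 − 468·900 = 1)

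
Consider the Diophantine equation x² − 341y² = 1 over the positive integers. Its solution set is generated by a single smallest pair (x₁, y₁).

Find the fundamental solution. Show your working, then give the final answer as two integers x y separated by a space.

√341 = [18; 2,6,1,8,2,…,6,2,36, …], period ℓ=14 (even) → k=13
step 0: (18, 1)  from 18·(1,0) + (0,1)
…
step 3: (277, 15)  from 1·(240,13) + (37,2)
step 4: (2456, 133)  from 8·(277,15) + (240,13)
…
step 7: (20479, 1109)  from 2·(7645,414) + (5189,281)
…
step 9: (76727, 4155)  from 2·(28124,1523) + (20479,1109)
…
step 12: (4953942, 268271)  from 6·(718667,38918) + (641940,34763)
step 13: (10626551, 575460)  from 2·(4953942,268271) + (718667,38918)
fundamental: x₁=10626551, y₁=575460  (since 112923586155601 − 341·331154211600 = 1)

10626551 575460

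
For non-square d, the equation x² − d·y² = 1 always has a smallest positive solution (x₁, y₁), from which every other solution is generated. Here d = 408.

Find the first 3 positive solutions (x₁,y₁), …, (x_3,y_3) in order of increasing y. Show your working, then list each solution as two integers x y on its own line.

101 5
20401 1010
4120901 204015

√408 = [20; 5,40, …], period ℓ=2 (even) → k=1
step 0: (20, 1)  from 20·(1,0) + (0,1)
step 1: (101, 5)  from 5·(20,1) + (1,0)
(x₁, y₁) = (101, 5);  101² − 408·5² = 1 ✓
(101+5√408)^2 = 20401 + 1010√408
(101+5√408)^3 = 4120901 + 204015√408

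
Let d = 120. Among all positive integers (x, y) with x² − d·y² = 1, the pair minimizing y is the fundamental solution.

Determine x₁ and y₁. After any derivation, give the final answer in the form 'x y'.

√120 = [10; 1,20, …], period ℓ=2 (even) → k=1
a_0=10:  p_0=10·1+0=10,  q_0=10·0+1=1
a_1=1:  p_1=1·10+1=11,  q_1=1·1+0=1
fundamental: x₁=11, y₁=1  (since 121 − 120·1 = 1)

11 1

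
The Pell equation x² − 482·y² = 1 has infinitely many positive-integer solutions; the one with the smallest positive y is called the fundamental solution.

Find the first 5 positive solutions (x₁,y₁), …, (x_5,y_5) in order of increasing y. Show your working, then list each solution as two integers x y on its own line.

d=482: √d = [21; 1,20,1,42] (ℓ=4, even), read p_3/q_3
a_0=21:  p_0=21·1+0=21,  q_0=21·0+1=1
a_1=1:  p_1=1·21+1=22,  q_1=1·1+0=1
a_2=20:  p_2=20·22+21=461,  q_2=20·1+1=21
a_3=1:  p_3=1·461+22=483,  q_3=1·21+1=22
→ (483, 22).  Check: 483²=233289, 482·22²=233288, difference 1.
(x_2, y_2) = (483·483 + 482·22·22, 483·22 + 22·483) = (466577, 21252)
(x_3, y_3) = (483·466577 + 482·22·21252, 483·21252 + 22·466577) = (450712899, 20529410)
(x_4, y_4) = (483·450712899 + 482·22·20529410, 483·20529410 + 22·450712899) = (435388193857, 19831388808)
(x_5, y_5) = (483·435388193857 + 482·22·19831388808, 483·19831388808 + 22·435388193857) = (420584544552963, 19157101059118)

483 22
466577 21252
450712899 20529410
435388193857 19831388808
420584544552963 19157101059118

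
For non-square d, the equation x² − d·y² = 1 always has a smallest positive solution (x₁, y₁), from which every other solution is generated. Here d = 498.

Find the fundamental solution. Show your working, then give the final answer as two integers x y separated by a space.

d=498: √d = [22; 3,6,22,6,3,44] (ℓ=6, even), read p_5/q_5
step 0: (22, 1)  from 22·(1,0) + (0,1)
…
step 3: (9395, 421)  from 22·(424,19) + (67,3)
step 4: (56794, 2545)  from 6·(9395,421) + (424,19)
step 5: (179777, 8056)  from 3·(56794,2545) + (9395,421)
fundamental: x₁=179777, y₁=8056  (since 32319769729 − 498·64899136 = 1)

179777 8056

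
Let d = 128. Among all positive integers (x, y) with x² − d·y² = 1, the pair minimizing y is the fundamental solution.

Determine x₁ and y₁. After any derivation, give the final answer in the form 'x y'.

577 51

√128 = [11; 3,5,3,22, …], period ℓ=4 (even) → k=3
a_0=11:  p_0=11·1+0=11,  q_0=11·0+1=1
a_1=3:  p_1=3·11+1=34,  q_1=3·1+0=3
a_2=5:  p_2=5·34+11=181,  q_2=5·3+1=16
a_3=3:  p_3=3·181+34=577,  q_3=3·16+3=51
→ (577, 51).  Check: 577²=332929, 128·51²=332928, difference 1.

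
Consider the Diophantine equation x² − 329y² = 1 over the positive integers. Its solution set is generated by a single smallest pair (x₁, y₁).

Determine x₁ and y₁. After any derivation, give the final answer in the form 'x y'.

2376415 131016

[18; 7,4,2,1,1,4,1,1,2,4,7,36] for √329; ℓ=12 ⇒ convergent index 11
k=0  a_k=18  p_k/q_k = 18/1
…
k=2  a_k=4  p_k/q_k = 526/29
k=3  a_k=2  p_k/q_k = 1179/65
…
k=8  a_k=1  p_k/q_k = 29366/1619
…
k=10  a_k=4  p_k/q_k = 328794/18127
k=11  a_k=7  p_k/q_k = 2376415/131016
fundamental: x₁=2376415, y₁=131016  (since 5647348252225 − 329·17165192256 = 1)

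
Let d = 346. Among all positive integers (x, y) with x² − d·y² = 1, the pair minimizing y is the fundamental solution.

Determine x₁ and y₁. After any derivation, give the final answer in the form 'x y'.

17299 930

√346 = [18; 1,1,1,1,36, …], period ℓ=5 (odd) → k=9
step 0: (18, 1)  from 18·(1,0) + (0,1)
step 1: (19, 1)  from 1·(18,1) + (1,0)
step 2: (37, 2)  from 1·(19,1) + (18,1)
step 3: (56, 3)  from 1·(37,2) + (19,1)
…
step 6: (3497, 188)  from 1·(3404,183) + (93,5)
step 7: (6901, 371)  from 1·(3497,188) + (3404,183)
step 8: (10398, 559)  from 1·(6901,371) + (3497,188)
step 9: (17299, 930)  from 1·(10398,559) + (6901,371)
→ (17299, 930).  Check: 17299²=299255401, 346·930²=299255400, difference 1.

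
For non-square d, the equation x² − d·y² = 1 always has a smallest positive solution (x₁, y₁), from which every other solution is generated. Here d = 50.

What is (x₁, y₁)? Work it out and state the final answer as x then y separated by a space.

√50 = [7; 14, …], period ℓ=1 (odd) → k=1
i=0: a=7 ⇒ p=7, q=1
i=1: a=14 ⇒ p=99, q=14
→ (99, 14).  Check: 99²=9801, 50·14²=9800, difference 1.

99 14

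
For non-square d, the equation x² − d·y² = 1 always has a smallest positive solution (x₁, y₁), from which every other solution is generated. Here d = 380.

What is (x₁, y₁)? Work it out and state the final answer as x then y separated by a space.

d=380: √d = [19; 2,38] (ℓ=2, even), read p_1/q_1
step 0: (19, 1)  from 19·(1,0) + (0,1)
step 1: (39, 2)  from 2·(19,1) + (1,0)
fundamental: x₁=39, y₁=2  (since 1521 − 380·4 = 1)

39 2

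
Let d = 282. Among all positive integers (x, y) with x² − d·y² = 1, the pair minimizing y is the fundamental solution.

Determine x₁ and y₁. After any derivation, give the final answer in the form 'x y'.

d=282: √d = [16; 1,3,1,4,1,3,1,32] (ℓ=8, even), read p_7/q_7
a_0=16:  p_0=16·1+0=16,  q_0=16·0+1=1
…
a_3=1:  p_3=1·67+17=84,  q_3=1·4+1=5
a_4=4:  p_4=4·84+67=403,  q_4=4·5+4=24
a_5=1:  p_5=1·403+84=487,  q_5=1·24+5=29
a_6=3:  p_6=3·487+403=1864,  q_6=3·29+24=111
a_7=1:  p_7=1·1864+487=2351,  q_7=1·111+29=140
(x₁, y₁) = (2351, 140);  2351² − 282·140² = 1 ✓

2351 140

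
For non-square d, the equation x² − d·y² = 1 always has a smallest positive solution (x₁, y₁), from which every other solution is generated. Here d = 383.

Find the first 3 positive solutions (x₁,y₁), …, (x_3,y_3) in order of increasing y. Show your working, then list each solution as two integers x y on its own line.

d=383: √d = [19; 1,1,3,19,3,1,1,38] (ℓ=8, even), read p_7/q_7
i=0: a=19 ⇒ p=19, q=1
…
i=3: a=3 ⇒ p=137, q=7
i=4: a=19 ⇒ p=2642, q=135
i=5: a=3 ⇒ p=8063, q=412
i=6: a=1 ⇒ p=10705, q=547
i=7: a=1 ⇒ p=18768, q=959
(x₁, y₁) = (18768, 959);  18768² − 383·959² = 1 ✓
(x_2, y_2) = (18768·18768 + 383·959·959, 18768·959 + 959·18768) = (704475647, 35997024)
(x_3, y_3) = (18768·704475647 + 383·959·35997024, 18768·35997024 + 959·704475647) = (26443197867024, 1351184291905)

18768 959
704475647 35997024
26443197867024 1351184291905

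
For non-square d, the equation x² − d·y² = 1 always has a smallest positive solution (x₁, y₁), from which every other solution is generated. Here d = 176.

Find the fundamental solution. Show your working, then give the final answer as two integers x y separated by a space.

√176 = [13; 3,1,3,26, …], period ℓ=4 (even) → k=3
step 0: (13, 1)  from 13·(1,0) + (0,1)
step 1: (40, 3)  from 3·(13,1) + (1,0)
step 2: (53, 4)  from 1·(40,3) + (13,1)
step 3: (199, 15)  from 3·(53,4) + (40,3)
fundamental: x₁=199, y₁=15  (since 39601 − 176·225 = 1)

199 15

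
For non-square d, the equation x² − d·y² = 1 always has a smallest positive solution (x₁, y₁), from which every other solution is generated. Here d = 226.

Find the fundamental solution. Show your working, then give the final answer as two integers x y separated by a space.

[15; 30] for √226; ℓ=1 ⇒ convergent index 1
i=0: a=15 ⇒ p=15, q=1
i=1: a=30 ⇒ p=451, q=30
→ (451, 30).  Check: 451²=203401, 226·30²=203400, difference 1.

451 30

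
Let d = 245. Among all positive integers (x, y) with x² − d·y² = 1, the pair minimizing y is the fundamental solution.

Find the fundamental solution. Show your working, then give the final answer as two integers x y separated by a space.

d=245: √d = [15; 1,1,1,7,6,7,1,1,1,30] (ℓ=10, even), read p_9/q_9
k=0  a_k=15  p_k/q_k = 15/1
k=1  a_k=1  p_k/q_k = 16/1
…
k=3  a_k=1  p_k/q_k = 47/3
…
k=5  a_k=6  p_k/q_k = 2207/141
k=6  a_k=7  p_k/q_k = 15809/1010
…
k=8  a_k=1  p_k/q_k = 33825/2161
k=9  a_k=1  p_k/q_k = 51841/3312
→ (51841, 3312).  Check: 51841²=2687489281, 245·3312²=2687489280, difference 1.

51841 3312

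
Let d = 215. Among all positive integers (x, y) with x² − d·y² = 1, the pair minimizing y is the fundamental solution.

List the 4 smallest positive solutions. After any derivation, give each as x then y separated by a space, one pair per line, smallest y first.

√215 = [14; 1,1,1,28, …], period ℓ=4 (even) → k=3
k=0  a_k=14  p_k/q_k = 14/1
k=1  a_k=1  p_k/q_k = 15/1
k=2  a_k=1  p_k/q_k = 29/2
k=3  a_k=1  p_k/q_k = 44/3
→ (44, 3).  Check: 44²=1936, 215·3²=1935, difference 1.
n=2: (44,3)∘(44,3) = (44·44+215·3·3, 44·3+3·44) = (3871,264)
n=3: (3871,264)∘(44,3) = (44·3871+215·3·264, 44·264+3·3871) = (340604,23229)
n=4: (340604,23229)∘(44,3) = (44·340604+215·3·23229, 44·23229+3·340604) = (29969281,2043888)

44 3
3871 264
340604 23229
29969281 2043888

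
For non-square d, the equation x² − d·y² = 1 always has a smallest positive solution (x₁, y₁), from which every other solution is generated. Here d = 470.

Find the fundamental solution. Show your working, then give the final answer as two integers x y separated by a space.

1691 78

√470 = [21; 1,2,8,2,1,42, …], period ℓ=6 (even) → k=5
k=0  a_k=21  p_k/q_k = 21/1
k=1  a_k=1  p_k/q_k = 22/1
k=2  a_k=2  p_k/q_k = 65/3
k=3  a_k=8  p_k/q_k = 542/25
k=4  a_k=2  p_k/q_k = 1149/53
k=5  a_k=1  p_k/q_k = 1691/78
(x₁, y₁) = (1691, 78);  1691² − 470·78² = 1 ✓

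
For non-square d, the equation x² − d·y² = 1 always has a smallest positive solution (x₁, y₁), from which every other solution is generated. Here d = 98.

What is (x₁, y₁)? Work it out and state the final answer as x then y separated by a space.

99 10

d=98: √d = [9; 1,8,1,18] (ℓ=4, even), read p_3/q_3
i=0: a=9 ⇒ p=9, q=1
i=1: a=1 ⇒ p=10, q=1
i=2: a=8 ⇒ p=89, q=9
i=3: a=1 ⇒ p=99, q=10
fundamental: x₁=99, y₁=10  (since 9801 − 98·100 = 1)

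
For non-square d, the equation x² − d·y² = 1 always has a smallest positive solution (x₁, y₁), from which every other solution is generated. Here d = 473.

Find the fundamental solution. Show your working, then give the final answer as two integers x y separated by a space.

√473 = [21; 1,2,1,42, …], period ℓ=4 (even) → k=3
k=0  a_k=21  p_k/q_k = 21/1
…
k=2  a_k=2  p_k/q_k = 65/3
k=3  a_k=1  p_k/q_k = 87/4
(x₁, y₁) = (87, 4);  87² − 473·4² = 1 ✓

87 4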